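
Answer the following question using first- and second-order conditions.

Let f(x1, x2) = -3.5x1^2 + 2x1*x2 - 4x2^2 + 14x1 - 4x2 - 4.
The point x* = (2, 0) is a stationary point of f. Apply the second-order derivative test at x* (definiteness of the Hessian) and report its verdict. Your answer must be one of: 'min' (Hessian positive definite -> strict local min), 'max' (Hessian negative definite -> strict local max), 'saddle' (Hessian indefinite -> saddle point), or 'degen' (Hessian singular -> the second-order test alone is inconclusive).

Compute the Hessian H = grad^2 f:
  H = [[-7, 2], [2, -8]]
Verify stationarity: grad f(x*) = H x* + g = (0, 0).
Eigenvalues of H: -9.5616, -5.4384.
Both eigenvalues < 0, so H is negative definite -> x* is a strict local max.

max


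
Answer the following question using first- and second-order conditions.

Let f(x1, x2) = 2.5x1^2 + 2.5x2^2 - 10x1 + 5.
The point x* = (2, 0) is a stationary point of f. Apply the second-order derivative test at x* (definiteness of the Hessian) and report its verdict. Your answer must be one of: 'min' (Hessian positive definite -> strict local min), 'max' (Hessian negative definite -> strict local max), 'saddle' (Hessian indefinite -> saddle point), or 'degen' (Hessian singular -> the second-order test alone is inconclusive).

Compute the Hessian H = grad^2 f:
  H = [[5, 0], [0, 5]]
Verify stationarity: grad f(x*) = H x* + g = (0, 0).
Eigenvalues of H: 5, 5.
Both eigenvalues > 0, so H is positive definite -> x* is a strict local min.

min


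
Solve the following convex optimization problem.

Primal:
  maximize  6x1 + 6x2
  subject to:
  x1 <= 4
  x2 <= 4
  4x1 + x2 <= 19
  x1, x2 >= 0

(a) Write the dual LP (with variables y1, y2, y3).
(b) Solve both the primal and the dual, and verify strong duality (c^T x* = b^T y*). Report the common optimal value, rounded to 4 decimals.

The standard primal-dual pair for 'max c^T x s.t. A x <= b, x >= 0' is:
  Dual:  min b^T y  s.t.  A^T y >= c,  y >= 0.

So the dual LP is:
  minimize  4y1 + 4y2 + 19y3
  subject to:
    y1 + 4y3 >= 6
    y2 + y3 >= 6
    y1, y2, y3 >= 0

Solving the primal: x* = (3.75, 4).
  primal value c^T x* = 46.5.
Solving the dual: y* = (0, 4.5, 1.5).
  dual value b^T y* = 46.5.
Strong duality: c^T x* = b^T y*. Confirmed.

46.5


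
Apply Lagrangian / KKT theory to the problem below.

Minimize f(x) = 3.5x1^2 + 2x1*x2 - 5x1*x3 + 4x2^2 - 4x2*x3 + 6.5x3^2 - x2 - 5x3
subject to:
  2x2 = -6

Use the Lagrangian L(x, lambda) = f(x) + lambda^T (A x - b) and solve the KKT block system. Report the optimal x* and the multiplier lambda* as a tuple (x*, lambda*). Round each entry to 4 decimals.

Form the Lagrangian:
  L(x, lambda) = (1/2) x^T Q x + c^T x + lambda^T (A x - b)
Stationarity (grad_x L = 0): Q x + c + A^T lambda = 0.
Primal feasibility: A x = b.

This gives the KKT block system:
  [ Q   A^T ] [ x     ]   [-c ]
  [ A    0  ] [ lambda ] = [ b ]

Solving the linear system:
  x*      = (0.6515, -3, -0.2879)
  lambda* = (11.2727)
  f(x*)   = 36.0379

x* = (0.6515, -3, -0.2879), lambda* = (11.2727)


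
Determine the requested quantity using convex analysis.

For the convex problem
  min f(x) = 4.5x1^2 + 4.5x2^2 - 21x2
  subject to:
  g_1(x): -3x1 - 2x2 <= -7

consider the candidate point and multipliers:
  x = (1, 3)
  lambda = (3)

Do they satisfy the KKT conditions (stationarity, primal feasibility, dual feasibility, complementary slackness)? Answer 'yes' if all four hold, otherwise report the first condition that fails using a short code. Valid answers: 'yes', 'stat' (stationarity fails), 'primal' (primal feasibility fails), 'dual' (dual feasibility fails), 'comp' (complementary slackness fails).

Gradient of f: grad f(x) = Q x + c = (9, 6)
Constraint values g_i(x) = a_i^T x - b_i:
  g_1((1, 3)) = -2
Stationarity residual: grad f(x) + sum_i lambda_i a_i = (0, 0)
  -> stationarity OK
Primal feasibility (all g_i <= 0): OK
Dual feasibility (all lambda_i >= 0): OK
Complementary slackness (lambda_i * g_i(x) = 0 for all i): FAILS

Verdict: the first failing condition is complementary_slackness -> comp.

comp


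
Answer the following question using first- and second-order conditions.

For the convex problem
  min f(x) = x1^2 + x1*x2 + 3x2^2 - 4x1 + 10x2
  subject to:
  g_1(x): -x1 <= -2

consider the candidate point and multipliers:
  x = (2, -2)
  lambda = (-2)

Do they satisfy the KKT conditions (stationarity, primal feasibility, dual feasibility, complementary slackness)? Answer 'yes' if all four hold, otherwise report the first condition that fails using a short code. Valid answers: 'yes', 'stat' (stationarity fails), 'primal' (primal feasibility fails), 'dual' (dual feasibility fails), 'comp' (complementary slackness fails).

Gradient of f: grad f(x) = Q x + c = (-2, 0)
Constraint values g_i(x) = a_i^T x - b_i:
  g_1((2, -2)) = 0
Stationarity residual: grad f(x) + sum_i lambda_i a_i = (0, 0)
  -> stationarity OK
Primal feasibility (all g_i <= 0): OK
Dual feasibility (all lambda_i >= 0): FAILS
Complementary slackness (lambda_i * g_i(x) = 0 for all i): OK

Verdict: the first failing condition is dual_feasibility -> dual.

dual


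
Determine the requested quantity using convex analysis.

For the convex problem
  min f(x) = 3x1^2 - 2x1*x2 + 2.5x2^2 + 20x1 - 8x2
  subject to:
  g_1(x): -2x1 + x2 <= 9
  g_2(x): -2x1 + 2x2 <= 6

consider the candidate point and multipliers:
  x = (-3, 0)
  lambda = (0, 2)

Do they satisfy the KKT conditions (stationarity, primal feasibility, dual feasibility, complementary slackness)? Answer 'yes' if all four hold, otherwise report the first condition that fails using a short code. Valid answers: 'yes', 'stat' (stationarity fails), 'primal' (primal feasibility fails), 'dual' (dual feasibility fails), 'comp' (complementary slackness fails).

Gradient of f: grad f(x) = Q x + c = (2, -2)
Constraint values g_i(x) = a_i^T x - b_i:
  g_1((-3, 0)) = -3
  g_2((-3, 0)) = 0
Stationarity residual: grad f(x) + sum_i lambda_i a_i = (-2, 2)
  -> stationarity FAILS
Primal feasibility (all g_i <= 0): OK
Dual feasibility (all lambda_i >= 0): OK
Complementary slackness (lambda_i * g_i(x) = 0 for all i): OK

Verdict: the first failing condition is stationarity -> stat.

stat


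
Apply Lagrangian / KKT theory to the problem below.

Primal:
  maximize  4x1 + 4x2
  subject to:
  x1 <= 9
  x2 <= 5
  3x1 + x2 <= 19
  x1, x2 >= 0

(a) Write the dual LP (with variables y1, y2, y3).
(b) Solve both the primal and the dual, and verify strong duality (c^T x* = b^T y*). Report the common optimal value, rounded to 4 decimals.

The standard primal-dual pair for 'max c^T x s.t. A x <= b, x >= 0' is:
  Dual:  min b^T y  s.t.  A^T y >= c,  y >= 0.

So the dual LP is:
  minimize  9y1 + 5y2 + 19y3
  subject to:
    y1 + 3y3 >= 4
    y2 + y3 >= 4
    y1, y2, y3 >= 0

Solving the primal: x* = (4.6667, 5).
  primal value c^T x* = 38.6667.
Solving the dual: y* = (0, 2.6667, 1.3333).
  dual value b^T y* = 38.6667.
Strong duality: c^T x* = b^T y*. Confirmed.

38.6667


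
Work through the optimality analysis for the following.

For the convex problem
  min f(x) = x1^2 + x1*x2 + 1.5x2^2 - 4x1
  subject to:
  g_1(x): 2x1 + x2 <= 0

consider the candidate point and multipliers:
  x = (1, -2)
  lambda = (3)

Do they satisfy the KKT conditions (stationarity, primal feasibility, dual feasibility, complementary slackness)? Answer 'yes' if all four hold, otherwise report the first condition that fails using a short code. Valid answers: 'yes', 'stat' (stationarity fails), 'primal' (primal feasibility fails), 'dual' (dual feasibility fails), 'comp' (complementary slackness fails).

Gradient of f: grad f(x) = Q x + c = (-4, -5)
Constraint values g_i(x) = a_i^T x - b_i:
  g_1((1, -2)) = 0
Stationarity residual: grad f(x) + sum_i lambda_i a_i = (2, -2)
  -> stationarity FAILS
Primal feasibility (all g_i <= 0): OK
Dual feasibility (all lambda_i >= 0): OK
Complementary slackness (lambda_i * g_i(x) = 0 for all i): OK

Verdict: the first failing condition is stationarity -> stat.

stat


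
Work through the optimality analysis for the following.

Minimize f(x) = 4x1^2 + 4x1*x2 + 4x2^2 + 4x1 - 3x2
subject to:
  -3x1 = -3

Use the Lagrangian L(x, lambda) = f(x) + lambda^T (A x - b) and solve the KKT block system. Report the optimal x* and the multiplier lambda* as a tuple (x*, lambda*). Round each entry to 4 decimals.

Form the Lagrangian:
  L(x, lambda) = (1/2) x^T Q x + c^T x + lambda^T (A x - b)
Stationarity (grad_x L = 0): Q x + c + A^T lambda = 0.
Primal feasibility: A x = b.

This gives the KKT block system:
  [ Q   A^T ] [ x     ]   [-c ]
  [ A    0  ] [ lambda ] = [ b ]

Solving the linear system:
  x*      = (1, -0.125)
  lambda* = (3.8333)
  f(x*)   = 7.9375

x* = (1, -0.125), lambda* = (3.8333)


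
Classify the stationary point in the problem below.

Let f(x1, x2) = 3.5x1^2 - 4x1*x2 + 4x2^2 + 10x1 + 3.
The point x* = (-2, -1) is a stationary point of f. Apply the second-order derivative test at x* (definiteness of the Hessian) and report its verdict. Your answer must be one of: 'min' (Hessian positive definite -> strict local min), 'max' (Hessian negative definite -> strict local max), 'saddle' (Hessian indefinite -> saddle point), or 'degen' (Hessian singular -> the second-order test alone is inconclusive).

Compute the Hessian H = grad^2 f:
  H = [[7, -4], [-4, 8]]
Verify stationarity: grad f(x*) = H x* + g = (0, 0).
Eigenvalues of H: 3.4689, 11.5311.
Both eigenvalues > 0, so H is positive definite -> x* is a strict local min.

min


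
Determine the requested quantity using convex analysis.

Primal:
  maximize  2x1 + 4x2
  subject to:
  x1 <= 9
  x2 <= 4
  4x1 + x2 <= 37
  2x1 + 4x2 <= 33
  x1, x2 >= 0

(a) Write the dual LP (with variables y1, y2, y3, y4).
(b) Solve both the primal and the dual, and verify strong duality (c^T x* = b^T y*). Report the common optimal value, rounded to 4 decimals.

The standard primal-dual pair for 'max c^T x s.t. A x <= b, x >= 0' is:
  Dual:  min b^T y  s.t.  A^T y >= c,  y >= 0.

So the dual LP is:
  minimize  9y1 + 4y2 + 37y3 + 33y4
  subject to:
    y1 + 4y3 + 2y4 >= 2
    y2 + y3 + 4y4 >= 4
    y1, y2, y3, y4 >= 0

Solving the primal: x* = (8.25, 4).
  primal value c^T x* = 32.5.
Solving the dual: y* = (0, 3.5, 0.5, 0).
  dual value b^T y* = 32.5.
Strong duality: c^T x* = b^T y*. Confirmed.

32.5


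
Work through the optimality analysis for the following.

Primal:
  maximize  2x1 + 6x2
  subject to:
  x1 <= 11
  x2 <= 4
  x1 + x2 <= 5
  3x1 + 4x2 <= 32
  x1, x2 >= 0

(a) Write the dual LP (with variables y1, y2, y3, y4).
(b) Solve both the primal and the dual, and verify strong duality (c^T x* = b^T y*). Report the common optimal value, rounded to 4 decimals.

The standard primal-dual pair for 'max c^T x s.t. A x <= b, x >= 0' is:
  Dual:  min b^T y  s.t.  A^T y >= c,  y >= 0.

So the dual LP is:
  minimize  11y1 + 4y2 + 5y3 + 32y4
  subject to:
    y1 + y3 + 3y4 >= 2
    y2 + y3 + 4y4 >= 6
    y1, y2, y3, y4 >= 0

Solving the primal: x* = (1, 4).
  primal value c^T x* = 26.
Solving the dual: y* = (0, 4, 2, 0).
  dual value b^T y* = 26.
Strong duality: c^T x* = b^T y*. Confirmed.

26


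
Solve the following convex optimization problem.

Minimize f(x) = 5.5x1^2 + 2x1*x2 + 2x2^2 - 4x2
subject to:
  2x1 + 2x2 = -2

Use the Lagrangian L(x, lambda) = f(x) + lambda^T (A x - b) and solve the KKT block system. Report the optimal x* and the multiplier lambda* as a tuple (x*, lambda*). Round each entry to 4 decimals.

Form the Lagrangian:
  L(x, lambda) = (1/2) x^T Q x + c^T x + lambda^T (A x - b)
Stationarity (grad_x L = 0): Q x + c + A^T lambda = 0.
Primal feasibility: A x = b.

This gives the KKT block system:
  [ Q   A^T ] [ x     ]   [-c ]
  [ A    0  ] [ lambda ] = [ b ]

Solving the linear system:
  x*      = (-0.5455, -0.4545)
  lambda* = (3.4545)
  f(x*)   = 4.3636

x* = (-0.5455, -0.4545), lambda* = (3.4545)


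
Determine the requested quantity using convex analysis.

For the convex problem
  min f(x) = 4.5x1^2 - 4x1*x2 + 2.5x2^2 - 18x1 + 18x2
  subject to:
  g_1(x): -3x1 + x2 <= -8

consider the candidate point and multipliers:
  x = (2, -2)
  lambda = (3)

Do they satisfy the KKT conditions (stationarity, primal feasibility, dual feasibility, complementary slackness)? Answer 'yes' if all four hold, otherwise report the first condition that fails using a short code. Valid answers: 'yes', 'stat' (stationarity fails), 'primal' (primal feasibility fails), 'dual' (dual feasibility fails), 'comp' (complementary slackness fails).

Gradient of f: grad f(x) = Q x + c = (8, 0)
Constraint values g_i(x) = a_i^T x - b_i:
  g_1((2, -2)) = 0
Stationarity residual: grad f(x) + sum_i lambda_i a_i = (-1, 3)
  -> stationarity FAILS
Primal feasibility (all g_i <= 0): OK
Dual feasibility (all lambda_i >= 0): OK
Complementary slackness (lambda_i * g_i(x) = 0 for all i): OK

Verdict: the first failing condition is stationarity -> stat.

stat


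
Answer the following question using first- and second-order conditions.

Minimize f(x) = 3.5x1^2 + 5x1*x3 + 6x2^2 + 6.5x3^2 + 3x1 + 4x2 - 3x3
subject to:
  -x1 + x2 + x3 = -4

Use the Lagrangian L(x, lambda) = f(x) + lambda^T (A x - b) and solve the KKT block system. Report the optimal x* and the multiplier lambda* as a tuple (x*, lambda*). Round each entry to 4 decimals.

Form the Lagrangian:
  L(x, lambda) = (1/2) x^T Q x + c^T x + lambda^T (A x - b)
Stationarity (grad_x L = 0): Q x + c + A^T lambda = 0.
Primal feasibility: A x = b.

This gives the KKT block system:
  [ Q   A^T ] [ x     ]   [-c ]
  [ A    0  ] [ lambda ] = [ b ]

Solving the linear system:
  x*      = (1.7324, -1.1127, -1.1549)
  lambda* = (9.3521)
  f(x*)   = 20.8099

x* = (1.7324, -1.1127, -1.1549), lambda* = (9.3521)


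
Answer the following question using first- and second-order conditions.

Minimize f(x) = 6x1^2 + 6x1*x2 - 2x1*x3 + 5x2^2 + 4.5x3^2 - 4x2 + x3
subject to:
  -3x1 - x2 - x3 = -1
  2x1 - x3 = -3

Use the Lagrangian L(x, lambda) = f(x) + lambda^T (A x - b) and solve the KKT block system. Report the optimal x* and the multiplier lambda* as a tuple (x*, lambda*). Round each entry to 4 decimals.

Form the Lagrangian:
  L(x, lambda) = (1/2) x^T Q x + c^T x + lambda^T (A x - b)
Stationarity (grad_x L = 0): Q x + c + A^T lambda = 0.
Primal feasibility: A x = b.

This gives the KKT block system:
  [ Q   A^T ] [ x     ]   [-c ]
  [ A    0  ] [ lambda ] = [ b ]

Solving the linear system:
  x*      = (-0.687, 1.4348, 1.6261)
  lambda* = (6.2261, 10.7826)
  f(x*)   = 17.2304

x* = (-0.687, 1.4348, 1.6261), lambda* = (6.2261, 10.7826)


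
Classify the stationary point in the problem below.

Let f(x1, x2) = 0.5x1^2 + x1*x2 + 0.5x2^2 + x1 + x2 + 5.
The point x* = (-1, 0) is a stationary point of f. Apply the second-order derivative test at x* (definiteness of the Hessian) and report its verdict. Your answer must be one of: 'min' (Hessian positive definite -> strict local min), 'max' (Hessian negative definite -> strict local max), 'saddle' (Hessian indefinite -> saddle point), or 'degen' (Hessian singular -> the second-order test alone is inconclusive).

Compute the Hessian H = grad^2 f:
  H = [[1, 1], [1, 1]]
Verify stationarity: grad f(x*) = H x* + g = (0, 0).
Eigenvalues of H: 0, 2.
H has a zero eigenvalue (singular; positive semidefinite but not definite), so H is neither positive definite, negative definite, nor indefinite. The second-order test alone is inconclusive -> degen.
(Indeed, f is constant along the null direction of H through x*, so x* is not a strict local extremum.)

degen


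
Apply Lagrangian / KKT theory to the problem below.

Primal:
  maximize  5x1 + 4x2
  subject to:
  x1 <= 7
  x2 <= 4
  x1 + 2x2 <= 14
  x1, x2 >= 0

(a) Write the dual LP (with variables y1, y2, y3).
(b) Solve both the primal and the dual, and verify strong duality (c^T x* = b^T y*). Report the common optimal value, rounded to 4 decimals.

The standard primal-dual pair for 'max c^T x s.t. A x <= b, x >= 0' is:
  Dual:  min b^T y  s.t.  A^T y >= c,  y >= 0.

So the dual LP is:
  minimize  7y1 + 4y2 + 14y3
  subject to:
    y1 + y3 >= 5
    y2 + 2y3 >= 4
    y1, y2, y3 >= 0

Solving the primal: x* = (7, 3.5).
  primal value c^T x* = 49.
Solving the dual: y* = (3, 0, 2).
  dual value b^T y* = 49.
Strong duality: c^T x* = b^T y*. Confirmed.

49


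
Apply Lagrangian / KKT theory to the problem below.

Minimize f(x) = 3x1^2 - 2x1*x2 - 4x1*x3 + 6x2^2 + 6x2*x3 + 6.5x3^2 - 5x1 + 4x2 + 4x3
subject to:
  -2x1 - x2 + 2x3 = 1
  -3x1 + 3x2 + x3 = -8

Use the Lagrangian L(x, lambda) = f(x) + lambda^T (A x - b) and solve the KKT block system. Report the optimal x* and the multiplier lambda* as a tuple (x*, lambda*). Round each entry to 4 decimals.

Form the Lagrangian:
  L(x, lambda) = (1/2) x^T Q x + c^T x + lambda^T (A x - b)
Stationarity (grad_x L = 0): Q x + c + A^T lambda = 0.
Primal feasibility: A x = b.

This gives the KKT block system:
  [ Q   A^T ] [ x     ]   [-c ]
  [ A    0  ] [ lambda ] = [ b ]

Solving the linear system:
  x*      = (1.4332, -1.6096, 1.1284)
  lambda* = (-3.0354, 2.7919)
  f(x*)   = 8.1399

x* = (1.4332, -1.6096, 1.1284), lambda* = (-3.0354, 2.7919)


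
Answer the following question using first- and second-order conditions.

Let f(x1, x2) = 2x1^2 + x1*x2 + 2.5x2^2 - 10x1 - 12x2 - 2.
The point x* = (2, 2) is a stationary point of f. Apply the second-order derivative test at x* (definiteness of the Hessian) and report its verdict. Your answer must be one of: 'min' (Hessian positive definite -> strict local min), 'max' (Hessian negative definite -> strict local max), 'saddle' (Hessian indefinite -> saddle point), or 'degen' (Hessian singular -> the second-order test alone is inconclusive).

Compute the Hessian H = grad^2 f:
  H = [[4, 1], [1, 5]]
Verify stationarity: grad f(x*) = H x* + g = (0, 0).
Eigenvalues of H: 3.382, 5.618.
Both eigenvalues > 0, so H is positive definite -> x* is a strict local min.

min


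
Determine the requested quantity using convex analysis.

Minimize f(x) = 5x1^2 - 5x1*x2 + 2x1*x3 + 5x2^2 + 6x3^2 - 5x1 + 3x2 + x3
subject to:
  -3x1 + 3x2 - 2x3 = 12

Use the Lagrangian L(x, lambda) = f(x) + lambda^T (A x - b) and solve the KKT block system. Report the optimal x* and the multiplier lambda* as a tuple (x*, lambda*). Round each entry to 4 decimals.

Form the Lagrangian:
  L(x, lambda) = (1/2) x^T Q x + c^T x + lambda^T (A x - b)
Stationarity (grad_x L = 0): Q x + c + A^T lambda = 0.
Primal feasibility: A x = b.

This gives the KKT block system:
  [ Q   A^T ] [ x     ]   [-c ]
  [ A    0  ] [ lambda ] = [ b ]

Solving the linear system:
  x*      = (-1.0131, 2.0033, -1.4755)
  lambda* = (-9.366)
  f(x*)   = 60.9959

x* = (-1.0131, 2.0033, -1.4755), lambda* = (-9.366)


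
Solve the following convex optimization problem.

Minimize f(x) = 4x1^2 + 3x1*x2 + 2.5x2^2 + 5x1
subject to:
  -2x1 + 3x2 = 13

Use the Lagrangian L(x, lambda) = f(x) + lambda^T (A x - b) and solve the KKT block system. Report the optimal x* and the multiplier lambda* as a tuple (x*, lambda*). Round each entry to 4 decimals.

Form the Lagrangian:
  L(x, lambda) = (1/2) x^T Q x + c^T x + lambda^T (A x - b)
Stationarity (grad_x L = 0): Q x + c + A^T lambda = 0.
Primal feasibility: A x = b.

This gives the KKT block system:
  [ Q   A^T ] [ x     ]   [-c ]
  [ A    0  ] [ lambda ] = [ b ]

Solving the linear system:
  x*      = (-2.2812, 2.8125)
  lambda* = (-2.4062)
  f(x*)   = 9.9375

x* = (-2.2812, 2.8125), lambda* = (-2.4062)


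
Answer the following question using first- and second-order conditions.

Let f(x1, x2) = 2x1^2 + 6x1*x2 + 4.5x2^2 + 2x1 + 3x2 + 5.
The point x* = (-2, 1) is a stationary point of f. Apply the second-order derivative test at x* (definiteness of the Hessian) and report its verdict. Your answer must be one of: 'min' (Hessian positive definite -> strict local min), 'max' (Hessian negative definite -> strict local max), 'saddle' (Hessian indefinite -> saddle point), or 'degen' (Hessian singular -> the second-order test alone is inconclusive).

Compute the Hessian H = grad^2 f:
  H = [[4, 6], [6, 9]]
Verify stationarity: grad f(x*) = H x* + g = (0, 0).
Eigenvalues of H: 0, 13.
H has a zero eigenvalue (singular; positive semidefinite but not definite), so H is neither positive definite, negative definite, nor indefinite. The second-order test alone is inconclusive -> degen.
(Indeed, f is constant along the null direction of H through x*, so x* is not a strict local extremum.)

degen


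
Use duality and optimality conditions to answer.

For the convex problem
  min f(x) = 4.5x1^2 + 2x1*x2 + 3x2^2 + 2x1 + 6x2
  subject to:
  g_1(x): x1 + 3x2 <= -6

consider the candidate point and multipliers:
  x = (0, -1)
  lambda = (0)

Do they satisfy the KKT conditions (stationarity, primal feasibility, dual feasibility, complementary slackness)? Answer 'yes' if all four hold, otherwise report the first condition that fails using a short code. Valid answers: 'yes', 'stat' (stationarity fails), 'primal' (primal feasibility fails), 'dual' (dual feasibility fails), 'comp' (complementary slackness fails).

Gradient of f: grad f(x) = Q x + c = (0, 0)
Constraint values g_i(x) = a_i^T x - b_i:
  g_1((0, -1)) = 3
Stationarity residual: grad f(x) + sum_i lambda_i a_i = (0, 0)
  -> stationarity OK
Primal feasibility (all g_i <= 0): FAILS
Dual feasibility (all lambda_i >= 0): OK
Complementary slackness (lambda_i * g_i(x) = 0 for all i): OK

Verdict: the first failing condition is primal_feasibility -> primal.

primal


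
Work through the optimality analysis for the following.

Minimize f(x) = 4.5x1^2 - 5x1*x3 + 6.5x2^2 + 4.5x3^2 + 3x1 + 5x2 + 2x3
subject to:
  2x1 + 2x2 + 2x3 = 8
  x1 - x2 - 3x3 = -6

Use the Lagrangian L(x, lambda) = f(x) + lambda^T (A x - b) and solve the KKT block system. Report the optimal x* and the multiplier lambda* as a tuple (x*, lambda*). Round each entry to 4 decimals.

Form the Lagrangian:
  L(x, lambda) = (1/2) x^T Q x + c^T x + lambda^T (A x - b)
Stationarity (grad_x L = 0): Q x + c + A^T lambda = 0.
Primal feasibility: A x = b.

This gives the KKT block system:
  [ Q   A^T ] [ x     ]   [-c ]
  [ A    0  ] [ lambda ] = [ b ]

Solving the linear system:
  x*      = (1.3167, 0.3667, 2.3167)
  lambda* = (-3.2583, 3.25)
  f(x*)   = 27.9917

x* = (1.3167, 0.3667, 2.3167), lambda* = (-3.2583, 3.25)


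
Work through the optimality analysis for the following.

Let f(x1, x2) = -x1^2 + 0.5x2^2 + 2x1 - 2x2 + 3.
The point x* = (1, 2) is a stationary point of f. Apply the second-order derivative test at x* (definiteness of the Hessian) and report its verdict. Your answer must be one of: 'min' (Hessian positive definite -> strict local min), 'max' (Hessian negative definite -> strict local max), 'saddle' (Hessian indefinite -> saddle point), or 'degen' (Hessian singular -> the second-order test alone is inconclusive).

Compute the Hessian H = grad^2 f:
  H = [[-2, 0], [0, 1]]
Verify stationarity: grad f(x*) = H x* + g = (0, 0).
Eigenvalues of H: -2, 1.
Eigenvalues have mixed signs, so H is indefinite -> x* is a saddle point.

saddle


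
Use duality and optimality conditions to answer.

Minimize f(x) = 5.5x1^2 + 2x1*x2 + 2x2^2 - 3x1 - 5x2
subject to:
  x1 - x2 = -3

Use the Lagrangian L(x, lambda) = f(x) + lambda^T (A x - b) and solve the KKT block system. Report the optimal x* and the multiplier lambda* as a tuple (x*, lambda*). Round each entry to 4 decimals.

Form the Lagrangian:
  L(x, lambda) = (1/2) x^T Q x + c^T x + lambda^T (A x - b)
Stationarity (grad_x L = 0): Q x + c + A^T lambda = 0.
Primal feasibility: A x = b.

This gives the KKT block system:
  [ Q   A^T ] [ x     ]   [-c ]
  [ A    0  ] [ lambda ] = [ b ]

Solving the linear system:
  x*      = (-0.5263, 2.4737)
  lambda* = (3.8421)
  f(x*)   = 0.3684

x* = (-0.5263, 2.4737), lambda* = (3.8421)


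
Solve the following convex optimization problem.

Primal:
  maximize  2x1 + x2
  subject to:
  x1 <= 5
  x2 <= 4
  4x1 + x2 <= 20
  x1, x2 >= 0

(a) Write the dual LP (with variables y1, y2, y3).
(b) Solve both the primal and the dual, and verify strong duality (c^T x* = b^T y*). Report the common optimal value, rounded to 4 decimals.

The standard primal-dual pair for 'max c^T x s.t. A x <= b, x >= 0' is:
  Dual:  min b^T y  s.t.  A^T y >= c,  y >= 0.

So the dual LP is:
  minimize  5y1 + 4y2 + 20y3
  subject to:
    y1 + 4y3 >= 2
    y2 + y3 >= 1
    y1, y2, y3 >= 0

Solving the primal: x* = (4, 4).
  primal value c^T x* = 12.
Solving the dual: y* = (0, 0.5, 0.5).
  dual value b^T y* = 12.
Strong duality: c^T x* = b^T y*. Confirmed.

12


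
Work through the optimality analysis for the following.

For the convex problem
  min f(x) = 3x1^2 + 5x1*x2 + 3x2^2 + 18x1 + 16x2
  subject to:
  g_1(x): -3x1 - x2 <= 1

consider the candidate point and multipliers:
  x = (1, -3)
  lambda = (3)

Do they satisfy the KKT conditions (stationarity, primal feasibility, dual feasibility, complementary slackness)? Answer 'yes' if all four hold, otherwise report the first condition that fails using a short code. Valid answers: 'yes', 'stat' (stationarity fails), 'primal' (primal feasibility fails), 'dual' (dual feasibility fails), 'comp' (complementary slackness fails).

Gradient of f: grad f(x) = Q x + c = (9, 3)
Constraint values g_i(x) = a_i^T x - b_i:
  g_1((1, -3)) = -1
Stationarity residual: grad f(x) + sum_i lambda_i a_i = (0, 0)
  -> stationarity OK
Primal feasibility (all g_i <= 0): OK
Dual feasibility (all lambda_i >= 0): OK
Complementary slackness (lambda_i * g_i(x) = 0 for all i): FAILS

Verdict: the first failing condition is complementary_slackness -> comp.

comp


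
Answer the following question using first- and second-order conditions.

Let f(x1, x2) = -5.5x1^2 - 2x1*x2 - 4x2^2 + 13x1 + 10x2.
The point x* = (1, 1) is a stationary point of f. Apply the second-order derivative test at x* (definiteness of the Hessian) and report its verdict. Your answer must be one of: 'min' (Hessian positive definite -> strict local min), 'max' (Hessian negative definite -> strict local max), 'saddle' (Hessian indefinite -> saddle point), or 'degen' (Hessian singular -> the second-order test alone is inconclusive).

Compute the Hessian H = grad^2 f:
  H = [[-11, -2], [-2, -8]]
Verify stationarity: grad f(x*) = H x* + g = (0, 0).
Eigenvalues of H: -12, -7.
Both eigenvalues < 0, so H is negative definite -> x* is a strict local max.

max


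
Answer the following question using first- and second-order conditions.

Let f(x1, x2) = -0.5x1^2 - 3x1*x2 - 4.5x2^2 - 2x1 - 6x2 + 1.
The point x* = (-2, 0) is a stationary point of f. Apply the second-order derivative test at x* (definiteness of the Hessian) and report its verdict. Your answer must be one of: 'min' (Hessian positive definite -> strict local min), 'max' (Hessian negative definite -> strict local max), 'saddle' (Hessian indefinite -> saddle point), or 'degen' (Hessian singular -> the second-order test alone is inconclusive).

Compute the Hessian H = grad^2 f:
  H = [[-1, -3], [-3, -9]]
Verify stationarity: grad f(x*) = H x* + g = (0, 0).
Eigenvalues of H: -10, 0.
H has a zero eigenvalue (singular; negative semidefinite but not definite), so H is neither positive definite, negative definite, nor indefinite. The second-order test alone is inconclusive -> degen.
(Indeed, f is constant along the null direction of H through x*, so x* is not a strict local extremum.)

degen


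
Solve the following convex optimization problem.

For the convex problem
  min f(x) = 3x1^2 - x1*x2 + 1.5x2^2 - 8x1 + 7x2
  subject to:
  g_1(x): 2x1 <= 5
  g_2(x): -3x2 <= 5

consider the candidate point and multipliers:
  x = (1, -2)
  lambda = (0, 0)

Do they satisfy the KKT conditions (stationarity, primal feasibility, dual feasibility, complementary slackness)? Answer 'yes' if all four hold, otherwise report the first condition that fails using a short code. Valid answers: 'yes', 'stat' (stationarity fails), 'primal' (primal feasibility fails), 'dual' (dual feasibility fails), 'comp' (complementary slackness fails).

Gradient of f: grad f(x) = Q x + c = (0, 0)
Constraint values g_i(x) = a_i^T x - b_i:
  g_1((1, -2)) = -3
  g_2((1, -2)) = 1
Stationarity residual: grad f(x) + sum_i lambda_i a_i = (0, 0)
  -> stationarity OK
Primal feasibility (all g_i <= 0): FAILS
Dual feasibility (all lambda_i >= 0): OK
Complementary slackness (lambda_i * g_i(x) = 0 for all i): OK

Verdict: the first failing condition is primal_feasibility -> primal.

primal


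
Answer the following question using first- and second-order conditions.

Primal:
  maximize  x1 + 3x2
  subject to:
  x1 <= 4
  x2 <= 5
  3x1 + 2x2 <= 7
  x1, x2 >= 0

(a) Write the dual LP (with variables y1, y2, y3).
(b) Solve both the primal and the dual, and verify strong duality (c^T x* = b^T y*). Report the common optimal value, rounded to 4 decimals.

The standard primal-dual pair for 'max c^T x s.t. A x <= b, x >= 0' is:
  Dual:  min b^T y  s.t.  A^T y >= c,  y >= 0.

So the dual LP is:
  minimize  4y1 + 5y2 + 7y3
  subject to:
    y1 + 3y3 >= 1
    y2 + 2y3 >= 3
    y1, y2, y3 >= 0

Solving the primal: x* = (0, 3.5).
  primal value c^T x* = 10.5.
Solving the dual: y* = (0, 0, 1.5).
  dual value b^T y* = 10.5.
Strong duality: c^T x* = b^T y*. Confirmed.

10.5


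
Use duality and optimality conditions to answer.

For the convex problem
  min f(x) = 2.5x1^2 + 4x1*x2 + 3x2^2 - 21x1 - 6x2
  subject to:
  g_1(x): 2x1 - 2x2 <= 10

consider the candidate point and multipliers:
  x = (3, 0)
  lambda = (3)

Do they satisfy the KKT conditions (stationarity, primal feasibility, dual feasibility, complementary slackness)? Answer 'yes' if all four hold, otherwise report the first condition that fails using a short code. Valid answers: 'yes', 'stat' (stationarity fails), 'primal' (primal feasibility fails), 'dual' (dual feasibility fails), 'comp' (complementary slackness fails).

Gradient of f: grad f(x) = Q x + c = (-6, 6)
Constraint values g_i(x) = a_i^T x - b_i:
  g_1((3, 0)) = -4
Stationarity residual: grad f(x) + sum_i lambda_i a_i = (0, 0)
  -> stationarity OK
Primal feasibility (all g_i <= 0): OK
Dual feasibility (all lambda_i >= 0): OK
Complementary slackness (lambda_i * g_i(x) = 0 for all i): FAILS

Verdict: the first failing condition is complementary_slackness -> comp.

comp


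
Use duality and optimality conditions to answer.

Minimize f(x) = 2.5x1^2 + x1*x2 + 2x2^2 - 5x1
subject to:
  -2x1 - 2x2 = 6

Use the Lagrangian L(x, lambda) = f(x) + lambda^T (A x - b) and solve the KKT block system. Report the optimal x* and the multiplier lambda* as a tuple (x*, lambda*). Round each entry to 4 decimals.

Form the Lagrangian:
  L(x, lambda) = (1/2) x^T Q x + c^T x + lambda^T (A x - b)
Stationarity (grad_x L = 0): Q x + c + A^T lambda = 0.
Primal feasibility: A x = b.

This gives the KKT block system:
  [ Q   A^T ] [ x     ]   [-c ]
  [ A    0  ] [ lambda ] = [ b ]

Solving the linear system:
  x*      = (-0.5714, -2.4286)
  lambda* = (-5.1429)
  f(x*)   = 16.8571

x* = (-0.5714, -2.4286), lambda* = (-5.1429)


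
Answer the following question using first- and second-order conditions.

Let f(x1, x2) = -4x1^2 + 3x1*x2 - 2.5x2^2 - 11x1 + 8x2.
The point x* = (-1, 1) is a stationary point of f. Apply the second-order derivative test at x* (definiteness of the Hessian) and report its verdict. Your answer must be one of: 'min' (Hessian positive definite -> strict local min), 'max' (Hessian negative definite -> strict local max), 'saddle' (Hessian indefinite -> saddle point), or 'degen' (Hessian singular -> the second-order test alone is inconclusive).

Compute the Hessian H = grad^2 f:
  H = [[-8, 3], [3, -5]]
Verify stationarity: grad f(x*) = H x* + g = (0, 0).
Eigenvalues of H: -9.8541, -3.1459.
Both eigenvalues < 0, so H is negative definite -> x* is a strict local max.

max


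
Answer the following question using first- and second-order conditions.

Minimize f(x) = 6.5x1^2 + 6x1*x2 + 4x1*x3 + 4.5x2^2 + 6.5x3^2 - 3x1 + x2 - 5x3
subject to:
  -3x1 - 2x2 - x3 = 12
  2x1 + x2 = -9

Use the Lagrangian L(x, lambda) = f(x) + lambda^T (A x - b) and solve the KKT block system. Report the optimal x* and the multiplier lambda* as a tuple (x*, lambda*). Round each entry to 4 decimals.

Form the Lagrangian:
  L(x, lambda) = (1/2) x^T Q x + c^T x + lambda^T (A x - b)
Stationarity (grad_x L = 0): Q x + c + A^T lambda = 0.
Primal feasibility: A x = b.

This gives the KKT block system:
  [ Q   A^T ] [ x     ]   [-c ]
  [ A    0  ] [ lambda ] = [ b ]

Solving the linear system:
  x*      = (-4.3478, -0.3043, 1.6522)
  lambda* = (-0.913, 26)
  f(x*)   = 124.7174

x* = (-4.3478, -0.3043, 1.6522), lambda* = (-0.913, 26)


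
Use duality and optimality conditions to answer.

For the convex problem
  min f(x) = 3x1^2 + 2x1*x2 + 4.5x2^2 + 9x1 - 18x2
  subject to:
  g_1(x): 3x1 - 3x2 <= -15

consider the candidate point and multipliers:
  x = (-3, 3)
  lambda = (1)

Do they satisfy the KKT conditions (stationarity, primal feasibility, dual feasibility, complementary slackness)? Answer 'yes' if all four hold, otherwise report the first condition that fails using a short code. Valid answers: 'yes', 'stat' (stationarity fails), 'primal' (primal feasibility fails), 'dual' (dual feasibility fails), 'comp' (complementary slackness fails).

Gradient of f: grad f(x) = Q x + c = (-3, 3)
Constraint values g_i(x) = a_i^T x - b_i:
  g_1((-3, 3)) = -3
Stationarity residual: grad f(x) + sum_i lambda_i a_i = (0, 0)
  -> stationarity OK
Primal feasibility (all g_i <= 0): OK
Dual feasibility (all lambda_i >= 0): OK
Complementary slackness (lambda_i * g_i(x) = 0 for all i): FAILS

Verdict: the first failing condition is complementary_slackness -> comp.

comp


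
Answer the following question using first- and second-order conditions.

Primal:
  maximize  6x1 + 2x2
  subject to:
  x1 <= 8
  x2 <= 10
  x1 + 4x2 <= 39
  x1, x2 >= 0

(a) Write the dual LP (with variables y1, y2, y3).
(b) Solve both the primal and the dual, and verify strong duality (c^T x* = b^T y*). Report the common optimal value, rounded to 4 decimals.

The standard primal-dual pair for 'max c^T x s.t. A x <= b, x >= 0' is:
  Dual:  min b^T y  s.t.  A^T y >= c,  y >= 0.

So the dual LP is:
  minimize  8y1 + 10y2 + 39y3
  subject to:
    y1 + y3 >= 6
    y2 + 4y3 >= 2
    y1, y2, y3 >= 0

Solving the primal: x* = (8, 7.75).
  primal value c^T x* = 63.5.
Solving the dual: y* = (5.5, 0, 0.5).
  dual value b^T y* = 63.5.
Strong duality: c^T x* = b^T y*. Confirmed.

63.5


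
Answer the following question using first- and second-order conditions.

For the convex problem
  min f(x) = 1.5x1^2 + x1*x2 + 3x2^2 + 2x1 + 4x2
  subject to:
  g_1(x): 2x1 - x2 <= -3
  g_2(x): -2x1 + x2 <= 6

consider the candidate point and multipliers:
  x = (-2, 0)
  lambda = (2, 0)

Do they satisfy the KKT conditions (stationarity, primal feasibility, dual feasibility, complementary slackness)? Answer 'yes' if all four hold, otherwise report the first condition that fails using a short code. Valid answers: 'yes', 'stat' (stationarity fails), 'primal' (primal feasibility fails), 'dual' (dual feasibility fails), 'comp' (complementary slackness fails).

Gradient of f: grad f(x) = Q x + c = (-4, 2)
Constraint values g_i(x) = a_i^T x - b_i:
  g_1((-2, 0)) = -1
  g_2((-2, 0)) = -2
Stationarity residual: grad f(x) + sum_i lambda_i a_i = (0, 0)
  -> stationarity OK
Primal feasibility (all g_i <= 0): OK
Dual feasibility (all lambda_i >= 0): OK
Complementary slackness (lambda_i * g_i(x) = 0 for all i): FAILS

Verdict: the first failing condition is complementary_slackness -> comp.

comp


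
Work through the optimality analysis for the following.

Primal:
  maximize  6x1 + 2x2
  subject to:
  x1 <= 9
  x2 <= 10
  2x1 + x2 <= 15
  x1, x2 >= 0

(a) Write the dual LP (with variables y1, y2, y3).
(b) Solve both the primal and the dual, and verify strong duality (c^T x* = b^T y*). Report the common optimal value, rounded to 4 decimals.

The standard primal-dual pair for 'max c^T x s.t. A x <= b, x >= 0' is:
  Dual:  min b^T y  s.t.  A^T y >= c,  y >= 0.

So the dual LP is:
  minimize  9y1 + 10y2 + 15y3
  subject to:
    y1 + 2y3 >= 6
    y2 + y3 >= 2
    y1, y2, y3 >= 0

Solving the primal: x* = (7.5, 0).
  primal value c^T x* = 45.
Solving the dual: y* = (0, 0, 3).
  dual value b^T y* = 45.
Strong duality: c^T x* = b^T y*. Confirmed.

45


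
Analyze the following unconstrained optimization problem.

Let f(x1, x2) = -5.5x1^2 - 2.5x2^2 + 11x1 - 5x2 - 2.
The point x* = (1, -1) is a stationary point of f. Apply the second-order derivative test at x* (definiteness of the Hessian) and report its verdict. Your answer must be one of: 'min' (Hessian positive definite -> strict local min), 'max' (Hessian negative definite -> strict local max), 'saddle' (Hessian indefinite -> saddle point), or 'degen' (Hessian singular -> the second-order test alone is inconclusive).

Compute the Hessian H = grad^2 f:
  H = [[-11, 0], [0, -5]]
Verify stationarity: grad f(x*) = H x* + g = (0, 0).
Eigenvalues of H: -11, -5.
Both eigenvalues < 0, so H is negative definite -> x* is a strict local max.

max


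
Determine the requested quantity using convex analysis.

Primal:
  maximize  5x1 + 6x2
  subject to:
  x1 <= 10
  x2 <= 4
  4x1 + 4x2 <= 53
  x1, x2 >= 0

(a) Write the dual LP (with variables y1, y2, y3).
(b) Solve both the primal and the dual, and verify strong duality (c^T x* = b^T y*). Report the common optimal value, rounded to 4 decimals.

The standard primal-dual pair for 'max c^T x s.t. A x <= b, x >= 0' is:
  Dual:  min b^T y  s.t.  A^T y >= c,  y >= 0.

So the dual LP is:
  minimize  10y1 + 4y2 + 53y3
  subject to:
    y1 + 4y3 >= 5
    y2 + 4y3 >= 6
    y1, y2, y3 >= 0

Solving the primal: x* = (9.25, 4).
  primal value c^T x* = 70.25.
Solving the dual: y* = (0, 1, 1.25).
  dual value b^T y* = 70.25.
Strong duality: c^T x* = b^T y*. Confirmed.

70.25


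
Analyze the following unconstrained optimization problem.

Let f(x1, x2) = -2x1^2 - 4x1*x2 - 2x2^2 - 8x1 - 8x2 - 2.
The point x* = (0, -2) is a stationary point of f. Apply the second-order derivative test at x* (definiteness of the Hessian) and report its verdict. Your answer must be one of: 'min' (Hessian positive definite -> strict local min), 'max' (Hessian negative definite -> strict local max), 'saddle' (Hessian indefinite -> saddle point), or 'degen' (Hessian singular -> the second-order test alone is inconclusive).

Compute the Hessian H = grad^2 f:
  H = [[-4, -4], [-4, -4]]
Verify stationarity: grad f(x*) = H x* + g = (0, 0).
Eigenvalues of H: -8, 0.
H has a zero eigenvalue (singular; negative semidefinite but not definite), so H is neither positive definite, negative definite, nor indefinite. The second-order test alone is inconclusive -> degen.
(Indeed, f is constant along the null direction of H through x*, so x* is not a strict local extremum.)

degen


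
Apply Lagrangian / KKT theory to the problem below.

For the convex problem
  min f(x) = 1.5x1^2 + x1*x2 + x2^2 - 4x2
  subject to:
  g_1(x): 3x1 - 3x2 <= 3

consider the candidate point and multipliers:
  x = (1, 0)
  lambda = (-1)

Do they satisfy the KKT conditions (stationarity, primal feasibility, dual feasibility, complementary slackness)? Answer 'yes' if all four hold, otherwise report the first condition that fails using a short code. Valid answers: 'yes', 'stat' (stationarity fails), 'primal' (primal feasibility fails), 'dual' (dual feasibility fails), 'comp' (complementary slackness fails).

Gradient of f: grad f(x) = Q x + c = (3, -3)
Constraint values g_i(x) = a_i^T x - b_i:
  g_1((1, 0)) = 0
Stationarity residual: grad f(x) + sum_i lambda_i a_i = (0, 0)
  -> stationarity OK
Primal feasibility (all g_i <= 0): OK
Dual feasibility (all lambda_i >= 0): FAILS
Complementary slackness (lambda_i * g_i(x) = 0 for all i): OK

Verdict: the first failing condition is dual_feasibility -> dual.

dual


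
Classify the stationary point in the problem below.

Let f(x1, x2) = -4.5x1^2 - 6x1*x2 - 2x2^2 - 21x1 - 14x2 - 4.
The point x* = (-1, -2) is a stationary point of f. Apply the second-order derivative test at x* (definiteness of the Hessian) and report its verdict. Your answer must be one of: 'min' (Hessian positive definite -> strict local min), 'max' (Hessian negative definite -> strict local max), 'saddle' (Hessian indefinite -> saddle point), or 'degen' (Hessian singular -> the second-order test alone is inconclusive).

Compute the Hessian H = grad^2 f:
  H = [[-9, -6], [-6, -4]]
Verify stationarity: grad f(x*) = H x* + g = (0, 0).
Eigenvalues of H: -13, 0.
H has a zero eigenvalue (singular; negative semidefinite but not definite), so H is neither positive definite, negative definite, nor indefinite. The second-order test alone is inconclusive -> degen.
(Indeed, f is constant along the null direction of H through x*, so x* is not a strict local extremum.)

degen
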